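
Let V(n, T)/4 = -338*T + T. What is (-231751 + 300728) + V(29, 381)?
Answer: -444611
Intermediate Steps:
V(n, T) = -1348*T (V(n, T) = 4*(-338*T + T) = 4*(-337*T) = -1348*T)
(-231751 + 300728) + V(29, 381) = (-231751 + 300728) - 1348*381 = 68977 - 513588 = -444611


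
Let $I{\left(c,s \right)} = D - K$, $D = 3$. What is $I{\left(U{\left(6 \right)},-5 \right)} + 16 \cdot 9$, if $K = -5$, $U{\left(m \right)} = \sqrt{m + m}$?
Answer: $152$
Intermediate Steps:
$U{\left(m \right)} = \sqrt{2} \sqrt{m}$ ($U{\left(m \right)} = \sqrt{2 m} = \sqrt{2} \sqrt{m}$)
$I{\left(c,s \right)} = 8$ ($I{\left(c,s \right)} = 3 - -5 = 3 + 5 = 8$)
$I{\left(U{\left(6 \right)},-5 \right)} + 16 \cdot 9 = 8 + 16 \cdot 9 = 8 + 144 = 152$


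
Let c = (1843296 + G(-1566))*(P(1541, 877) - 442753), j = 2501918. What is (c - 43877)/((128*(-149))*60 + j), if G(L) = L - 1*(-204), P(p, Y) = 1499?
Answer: -812760789113/1357598 ≈ -5.9868e+5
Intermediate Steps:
G(L) = 204 + L (G(L) = L + 204 = 204 + L)
c = -812760745236 (c = (1843296 + (204 - 1566))*(1499 - 442753) = (1843296 - 1362)*(-441254) = 1841934*(-441254) = -812760745236)
(c - 43877)/((128*(-149))*60 + j) = (-812760745236 - 43877)/((128*(-149))*60 + 2501918) = -812760789113/(-19072*60 + 2501918) = -812760789113/(-1144320 + 2501918) = -812760789113/1357598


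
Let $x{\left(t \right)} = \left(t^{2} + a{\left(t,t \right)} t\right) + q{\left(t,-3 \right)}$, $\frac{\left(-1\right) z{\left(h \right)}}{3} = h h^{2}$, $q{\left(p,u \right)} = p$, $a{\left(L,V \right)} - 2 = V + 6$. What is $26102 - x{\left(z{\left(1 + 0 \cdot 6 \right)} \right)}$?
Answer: $26111$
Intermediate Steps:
$a{\left(L,V \right)} = 8 + V$ ($a{\left(L,V \right)} = 2 + \left(V + 6\right) = 2 + \left(6 + V\right) = 8 + V$)
$z{\left(h \right)} = - 3 h^{3}$ ($z{\left(h \right)} = - 3 h h^{2} = - 3 h^{3}$)
$x{\left(t \right)} = t + t^{2} + t \left(8 + t\right)$ ($x{\left(t \right)} = \left(t^{2} + \left(8 + t\right) t\right) + t = \left(t^{2} + t \left(8 + t\right)\right) + t = t + t^{2} + t \left(8 + t\right)$)
$26102 - x{\left(z{\left(1 + 0 \cdot 6 \right)} \right)} = 26102 - - 3 \left(1 + 0 \cdot 6\right)^{3} \left(9 + 2 \left(- 3 \left(1 + 0 \cdot 6\right)^{3}\right)\right) = 26102 - - 3 \left(1 + 0\right)^{3} \left(9 + 2 \left(- 3 \left(1 + 0\right)^{3}\right)\right) = 26102 - - 3 \cdot 1^{3} \left(9 + 2 \left(- 3 \cdot 1^{3}\right)\right) = 26102 - \left(-3\right) 1 \left(9 + 2 \left(\left(-3\right) 1\right)\right) = 26102 - - 3 \left(9 + 2 \left(-3\right)\right) = 26102 - - 3 \left(9 - 6\right) = 26102 - \left(-3\right) 3 = 26102 - -9 = 26102 + 9 = 26111$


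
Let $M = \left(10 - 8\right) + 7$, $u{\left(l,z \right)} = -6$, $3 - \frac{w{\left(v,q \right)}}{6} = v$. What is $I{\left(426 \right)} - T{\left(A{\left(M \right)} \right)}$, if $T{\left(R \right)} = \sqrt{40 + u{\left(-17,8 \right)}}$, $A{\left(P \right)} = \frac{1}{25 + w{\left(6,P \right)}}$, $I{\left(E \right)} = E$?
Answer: $426 - \sqrt{34} \approx 420.17$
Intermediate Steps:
$w{\left(v,q \right)} = 18 - 6 v$
$M = 9$ ($M = 2 + 7 = 9$)
$A{\left(P \right)} = \frac{1}{7}$ ($A{\left(P \right)} = \frac{1}{25 + \left(18 - 36\right)} = \frac{1}{25 - 18} = \frac{1}{7}$)
$T{\left(R \right)} = \sqrt{34}$ ($T{\left(R \right)} = \sqrt{40 - 6} = \sqrt{34}$)
$I{\left(426 \right)} - T{\left(A{\left(M \right)} \right)} = 426 - \sqrt{34}$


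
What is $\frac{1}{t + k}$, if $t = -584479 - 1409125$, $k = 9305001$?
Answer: $\frac{1}{7311397} \approx 1.3677 \cdot 10^{-7}$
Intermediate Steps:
$t = -1993604$ ($t = -584479 - 1409125 = -1993604$)
$\frac{1}{t + k} = \frac{1}{-1993604 + 9305001} = \frac{1}{7311397}$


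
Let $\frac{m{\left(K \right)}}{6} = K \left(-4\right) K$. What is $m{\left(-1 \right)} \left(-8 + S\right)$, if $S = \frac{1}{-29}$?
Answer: $\frac{5592}{29} \approx 192.83$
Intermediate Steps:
$S = - \frac{1}{29} \approx -0.034483$
$m{\left(K \right)} = - 24 K^{2}$ ($m{\left(K \right)} = 6 K \left(-4\right) K = 6 - 4 K K = 6 \left(- 4 K^{2}\right) = - 24 K^{2}$)
$m{\left(-1 \right)} \left(-8 + S\right) = - 24 \left(-1\right)^{2} \left(-8 - \frac{1}{29}\right) = \left(-24\right) 1 \left(- \frac{233}{29}\right) = \left(-24\right) \left(- \frac{233}{29}\right) = \frac{5592}{29}$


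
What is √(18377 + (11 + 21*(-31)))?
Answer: √17737 ≈ 133.18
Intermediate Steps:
√(18377 + (11 + 21*(-31))) = √(18377 + (11 - 651)) = √(18377 - 640) = √17737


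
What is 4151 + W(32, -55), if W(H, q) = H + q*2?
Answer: 4073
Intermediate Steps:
W(H, q) = H + 2*q
4151 + W(32, -55) = 4151 + (32 + 2*(-55)) = 4151 + (32 - 110) = 4151 - 78 = 4073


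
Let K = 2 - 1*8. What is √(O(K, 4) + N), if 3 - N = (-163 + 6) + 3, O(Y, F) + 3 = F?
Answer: √158 ≈ 12.570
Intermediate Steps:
K = -6 (K = 2 - 8 = -6)
O(Y, F) = -3 + F
N = 157 (N = 3 - ((-163 + 6) + 3) = 3 - (-157 + 3) = 3 - 1*(-154) = 3 + 154 = 157)
√(O(K, 4) + N) = √((-3 + 4) + 157) = √(1 + 157) = √158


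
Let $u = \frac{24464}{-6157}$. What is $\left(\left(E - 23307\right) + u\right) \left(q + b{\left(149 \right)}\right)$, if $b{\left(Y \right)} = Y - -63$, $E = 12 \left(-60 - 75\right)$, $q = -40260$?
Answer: $\frac{6147368120144}{6157} \approx 9.9844 \cdot 10^{8}$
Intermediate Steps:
$E = -1620$ ($E = 12 \left(-135\right) = -1620$)
$b{\left(Y \right)} = 63 + Y$ ($b{\left(Y \right)} = Y + 63 = 63 + Y$)
$u = - \frac{24464}{6157}$ ($u = 24464 \left(- \frac{1}{6157}\right) = - \frac{24464}{6157} \approx -3.9734$)
$\left(\left(E - 23307\right) + u\right) \left(q + b{\left(149 \right)}\right) = \left(\left(-1620 - 23307\right) - \frac{24464}{6157}\right) \left(-40260 + \left(63 + 149\right)\right) = \left(-24927 - \frac{24464}{6157}\right) \left(-40260 + 212\right) = \left(- \frac{153500003}{6157}\right) \left(-40048\right) = \frac{6147368120144}{6157}$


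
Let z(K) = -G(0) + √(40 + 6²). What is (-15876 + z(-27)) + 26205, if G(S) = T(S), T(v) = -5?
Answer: 10334 + 2*√19 ≈ 10343.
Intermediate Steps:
G(S) = -5
z(K) = 5 + 2*√19 (z(K) = -1*(-5) + √(40 + 6²) = 5 + √(40 + 36) = 5 + √76 = 5 + 2*√19)
(-15876 + z(-27)) + 26205 = (-15876 + (5 + 2*√19)) + 26205 = (-15871 + 2*√19) + 26205 = 10334 + 2*√19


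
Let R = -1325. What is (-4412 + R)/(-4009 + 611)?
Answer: 5737/3398 ≈ 1.6883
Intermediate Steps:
(-4412 + R)/(-4009 + 611) = (-4412 - 1325)/(-4009 + 611) = -5737/(-3398) = -5737*(-1/3398) = 5737/3398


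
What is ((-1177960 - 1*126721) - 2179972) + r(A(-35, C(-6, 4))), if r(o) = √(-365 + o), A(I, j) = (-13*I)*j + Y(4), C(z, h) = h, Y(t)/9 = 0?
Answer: -3484653 + √1455 ≈ -3.4846e+6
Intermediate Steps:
Y(t) = 0 (Y(t) = 9*0 = 0)
A(I, j) = -13*I*j (A(I, j) = (-13*I)*j + 0 = -13*I*j + 0 = -13*I*j)
((-1177960 - 1*126721) - 2179972) + r(A(-35, C(-6, 4))) = ((-1177960 - 1*126721) - 2179972) + √(-365 - 13*(-35)*4) = ((-1177960 - 126721) - 2179972) + √(-365 + 1820) = (-1304681 - 2179972) + √1455 = -3484653 + √1455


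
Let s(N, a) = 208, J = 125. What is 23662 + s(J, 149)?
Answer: 23870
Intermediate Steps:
23662 + s(J, 149) = 23662 + 208 = 23870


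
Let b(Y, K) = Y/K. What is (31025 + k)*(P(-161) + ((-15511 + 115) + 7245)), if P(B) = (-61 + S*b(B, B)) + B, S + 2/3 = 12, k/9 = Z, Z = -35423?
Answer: 7219011470/3 ≈ 2.4063e+9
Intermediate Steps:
k = -318807 (k = 9*(-35423) = -318807)
S = 34/3 (S = -⅔ + 12 = 34/3 ≈ 11.333)
P(B) = -149/3 + B (P(B) = (-61 + 34*(B/B)/3) + B = (-61 + (34/3)*1) + B = (-61 + 34/3) + B = -149/3 + B)
(31025 + k)*(P(-161) + ((-15511 + 115) + 7245)) = (31025 - 318807)*((-149/3 - 161) + ((-15511 + 115) + 7245)) = -287782*(-632/3 + (-15396 + 7245)) = -287782*(-632/3 - 8151) = -287782*(-25085/3) = 7219011470/3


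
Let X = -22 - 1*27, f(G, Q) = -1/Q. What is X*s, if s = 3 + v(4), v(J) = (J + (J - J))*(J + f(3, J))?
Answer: -882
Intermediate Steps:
v(J) = J*(J - 1/J) (v(J) = (J + (J - J))*(J - 1/J) = (J + 0)*(J - 1/J) = J*(J - 1/J))
X = -49 (X = -22 - 27 = -49)
s = 18 (s = 3 + (-1 + 4**2) = 3 + (-1 + 16) = 3 + 15 = 18)
X*s = -49*18 = -882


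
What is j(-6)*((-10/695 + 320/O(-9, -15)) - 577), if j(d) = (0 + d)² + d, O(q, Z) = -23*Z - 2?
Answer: -823975050/47677 ≈ -17282.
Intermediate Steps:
O(q, Z) = -2 - 23*Z
j(d) = d + d² (j(d) = d² + d = d + d²)
j(-6)*((-10/695 + 320/O(-9, -15)) - 577) = (-6*(1 - 6))*((-10/695 + 320/(-2 - 23*(-15))) - 577) = (-6*(-5))*((-10*1/695 + 320/(-2 + 345)) - 577) = 30*((-2/139 + 320/343) - 577) = 30*(43794/47677 - 577) = 30*(-27465835/47677) = -823975050/47677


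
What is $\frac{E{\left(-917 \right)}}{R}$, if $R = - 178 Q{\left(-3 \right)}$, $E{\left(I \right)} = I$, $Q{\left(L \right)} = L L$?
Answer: $\frac{917}{1602} \approx 0.57241$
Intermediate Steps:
$Q{\left(L \right)} = L^{2}$
$R = -1602$ ($R = - 178 \left(-3\right)^{2} = \left(-178\right) 9 = -1602$)
$\frac{E{\left(-917 \right)}}{R} = - \frac{917}{-1602} = \left(-917\right) \left(- \frac{1}{1602}\right) = \frac{917}{1602}$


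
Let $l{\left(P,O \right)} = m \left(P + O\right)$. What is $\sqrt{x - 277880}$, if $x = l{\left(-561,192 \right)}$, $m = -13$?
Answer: $i \sqrt{273083} \approx 522.57 i$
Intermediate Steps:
$l{\left(P,O \right)} = - 13 O - 13 P$ ($l{\left(P,O \right)} = - 13 \left(P + O\right) = - 13 \left(O + P\right) = - 13 O - 13 P$)
$x = 4797$ ($x = \left(-13\right) 192 - -7293 = -2496 + 7293 = 4797$)
$\sqrt{x - 277880} = \sqrt{4797 - 277880} = \sqrt{-273083} = i \sqrt{273083}$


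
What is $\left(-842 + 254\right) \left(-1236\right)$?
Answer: $726768$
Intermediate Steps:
$\left(-842 + 254\right) \left(-1236\right) = \left(-588\right) \left(-1236\right) = 726768$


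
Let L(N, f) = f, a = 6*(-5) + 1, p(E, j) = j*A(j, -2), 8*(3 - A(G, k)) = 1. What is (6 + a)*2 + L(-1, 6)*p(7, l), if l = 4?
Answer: 23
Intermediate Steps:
A(G, k) = 23/8 (A(G, k) = 3 - ⅛*1 = 3 - ⅛ = 23/8)
p(E, j) = 23*j/8 (p(E, j) = j*(23/8) = 23*j/8)
a = -29 (a = -30 + 1 = -29)
(6 + a)*2 + L(-1, 6)*p(7, l) = (6 - 29)*2 + 6*((23/8)*4) = -23*2 + 6*(23/2) = -46 + 69 = 23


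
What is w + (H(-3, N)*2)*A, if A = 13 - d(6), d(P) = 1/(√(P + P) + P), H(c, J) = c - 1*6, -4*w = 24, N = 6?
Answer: -471/2 - 3*√3/2 ≈ -238.10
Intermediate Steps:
w = -6 (w = -¼*24 = -6)
H(c, J) = -6 + c (H(c, J) = c - 6 = -6 + c)
d(P) = 1/(P + √2*√P) (d(P) = 1/(√(2*P) + P) = 1/(√2*√P + P) = 1/(P + √2*√P))
A = 13 - 1/(6 + 2*√3) (A = 13 - 1/(6 + √2*√6) = 13 - 1/(6 + 2*√3) ≈ 12.894)
w + (H(-3, N)*2)*A = -6 + ((-6 - 3)*2)*(51/4 + √3/12) = -6 + (-9*2)*(51/4 + √3/12) = -6 - 18*(51/4 + √3/12) = -6 + (-459/2 - 3*√3/2) = -471/2 - 3*√3/2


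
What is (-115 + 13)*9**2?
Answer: -8262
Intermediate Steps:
(-115 + 13)*9**2 = -102*81 = -8262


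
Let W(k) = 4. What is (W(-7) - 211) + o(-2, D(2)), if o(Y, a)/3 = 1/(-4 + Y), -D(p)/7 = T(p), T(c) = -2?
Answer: -415/2 ≈ -207.50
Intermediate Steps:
D(p) = 14 (D(p) = -7*(-2) = 14)
o(Y, a) = 3/(-4 + Y)
(W(-7) - 211) + o(-2, D(2)) = (4 - 211) + 3/(-4 - 2) = -207 + 3/(-6) = -207 + 3*(-⅙) = -207 - ½ = -415/2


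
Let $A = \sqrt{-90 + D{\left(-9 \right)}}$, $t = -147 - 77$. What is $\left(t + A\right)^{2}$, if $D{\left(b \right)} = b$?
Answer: $50077 - 1344 i \sqrt{11} \approx 50077.0 - 4457.5 i$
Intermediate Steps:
$t = -224$ ($t = -147 - 77 = -224$)
$A = 3 i \sqrt{11}$ ($A = \sqrt{-90 - 9} = \sqrt{-99} = 3 i \sqrt{11} \approx 9.9499 i$)
$\left(t + A\right)^{2} = \left(-224 + 3 i \sqrt{11}\right)^{2}$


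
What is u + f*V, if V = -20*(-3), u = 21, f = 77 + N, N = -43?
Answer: 2061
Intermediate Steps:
f = 34 (f = 77 - 43 = 34)
V = 60
u + f*V = 21 + 34*60 = 21 + 2040 = 2061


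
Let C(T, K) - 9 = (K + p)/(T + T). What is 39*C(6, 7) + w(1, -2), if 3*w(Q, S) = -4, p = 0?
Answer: 4469/12 ≈ 372.42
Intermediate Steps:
w(Q, S) = -4/3 (w(Q, S) = (1/3)*(-4) = -4/3)
C(T, K) = 9 + K/(2*T) (C(T, K) = 9 + (K + 0)/(T + T) = 9 + K/((2*T)) = 9 + K*(1/(2*T)) = 9 + K/(2*T))
39*C(6, 7) + w(1, -2) = 39*(9 + (1/2)*7/6) - 4/3 = 39*(9 + (1/2)*7*(1/6)) - 4/3 = 39*(9 + 7/12) - 4/3 = 39*(115/12) - 4/3 = 1495/4 - 4/3 = 4469/12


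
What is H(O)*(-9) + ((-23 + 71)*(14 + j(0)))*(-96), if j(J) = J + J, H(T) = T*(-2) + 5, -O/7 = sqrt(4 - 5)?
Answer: -64557 - 126*I ≈ -64557.0 - 126.0*I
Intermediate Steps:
O = -7*I (O = -7*sqrt(4 - 5) = -7*I ≈ -7.0*I)
H(T) = 5 - 2*T (H(T) = -2*T + 5 = 5 - 2*T)
j(J) = 2*J
H(O)*(-9) + ((-23 + 71)*(14 + j(0)))*(-96) = (5 - (-14)*I)*(-9) + ((-23 + 71)*(14 + 2*0))*(-96) = (5 + 14*I)*(-9) + (48*(14 + 0))*(-96) = (-45 - 126*I) + (48*14)*(-96) = (-45 - 126*I) + 672*(-96) = (-45 - 126*I) - 64512 = -64557 - 126*I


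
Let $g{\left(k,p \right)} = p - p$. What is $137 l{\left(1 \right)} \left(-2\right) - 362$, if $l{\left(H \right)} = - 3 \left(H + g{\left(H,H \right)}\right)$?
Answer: $460$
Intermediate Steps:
$g{\left(k,p \right)} = 0$
$l{\left(H \right)} = - 3 H$ ($l{\left(H \right)} = - 3 \left(H + 0\right) = - 3 H$)
$137 l{\left(1 \right)} \left(-2\right) - 362 = 137 \left(-3\right) 1 \left(-2\right) - 362 = 137 \left(\left(-3\right) \left(-2\right)\right) - 362 = 137 \cdot 6 - 362 = 822 - 362 = 460$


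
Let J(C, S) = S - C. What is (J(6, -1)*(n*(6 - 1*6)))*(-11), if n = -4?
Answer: 0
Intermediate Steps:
(J(6, -1)*(n*(6 - 1*6)))*(-11) = ((-1 - 1*6)*(-4*(6 - 1*6)))*(-11) = ((-1 - 6)*(-4*(6 - 6)))*(-11) = -(-28)*0*(-11) = -7*0*(-11) = 0*(-11) = 0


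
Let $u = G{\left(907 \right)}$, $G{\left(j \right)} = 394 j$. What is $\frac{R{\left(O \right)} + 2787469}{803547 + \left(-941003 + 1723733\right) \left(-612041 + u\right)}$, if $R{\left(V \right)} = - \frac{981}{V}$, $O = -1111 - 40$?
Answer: $- \frac{3208377800}{229448651420493} \approx -1.3983 \cdot 10^{-5}$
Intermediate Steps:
$O = -1151$ ($O = -1111 - 40 = -1151$)
$u = 357358$ ($u = 394 \cdot 907 = 357358$)
$\frac{R{\left(O \right)} + 2787469}{803547 + \left(-941003 + 1723733\right) \left(-612041 + u\right)} = \frac{- \frac{981}{-1151} + 2787469}{803547 + \left(-941003 + 1723733\right) \left(-612041 + 357358\right)} = \frac{\left(-981\right) \left(- \frac{1}{1151}\right) + 2787469}{803547 + 782730 \left(-254683\right)} = \frac{\frac{981}{1151} + 2787469}{803547 - 199348024590} = \frac{3208377800}{1151 \left(-199347221043\right)} = \frac{3208377800}{1151} \left(- \frac{1}{199347221043}\right) = - \frac{3208377800}{229448651420493}$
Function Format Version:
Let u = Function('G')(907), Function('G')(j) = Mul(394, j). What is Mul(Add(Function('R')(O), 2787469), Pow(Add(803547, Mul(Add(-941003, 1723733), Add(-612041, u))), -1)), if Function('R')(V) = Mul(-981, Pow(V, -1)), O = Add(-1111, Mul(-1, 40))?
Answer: Rational(-3208377800, 229448651420493) ≈ -1.3983e-5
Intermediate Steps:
O = -1151 (O = Add(-1111, -40) = -1151)
u = 357358 (u = Mul(394, 907) = 357358)
Mul(Add(Function('R')(O), 2787469), Pow(Add(803547, Mul(Add(-941003, 1723733), Add(-612041, u))), -1)) = Mul(Add(Mul(-981, Pow(-1151, -1)), 2787469), Pow(Add(803547, Mul(Add(-941003, 1723733), Add(-612041, 357358))), -1)) = Mul(Add(Mul(-981, Rational(-1, 1151)), 2787469), Pow(Add(803547, Mul(782730, -254683)), -1)) = Mul(Add(Rational(981, 1151), 2787469), Pow(Add(803547, -199348024590), -1)) = Mul(Rational(3208377800, 1151), Pow(-199347221043, -1)) = Mul(Rational(3208377800, 1151), Rational(-1, 199347221043)) = Rational(-3208377800, 229448651420493)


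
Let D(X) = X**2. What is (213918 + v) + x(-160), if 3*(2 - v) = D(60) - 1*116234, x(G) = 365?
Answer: 755489/3 ≈ 2.5183e+5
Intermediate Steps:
v = 112640/3 (v = 2 - (60**2 - 1*116234)/3 = 2 - (3600 - 116234)/3 = 2 - 1/3*(-112634) = 2 + 112634/3 = 112640/3 ≈ 37547.)
(213918 + v) + x(-160) = (213918 + 112640/3) + 365 = 754394/3 + 365 = 755489/3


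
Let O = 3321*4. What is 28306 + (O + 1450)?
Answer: 43040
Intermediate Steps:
O = 13284
28306 + (O + 1450) = 28306 + (13284 + 1450) = 28306 + 14734 = 43040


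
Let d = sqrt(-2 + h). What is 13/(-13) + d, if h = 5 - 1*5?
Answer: -1 + I*sqrt(2) ≈ -1.0 + 1.4142*I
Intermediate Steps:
h = 0 (h = 5 - 5 = 0)
d = I*sqrt(2) (d = sqrt(-2 + 0) = sqrt(-2) = I*sqrt(2) ≈ 1.4142*I)
13/(-13) + d = 13/(-13) + I*sqrt(2) = 13*(-1/13) + I*sqrt(2) = -1 + I*sqrt(2)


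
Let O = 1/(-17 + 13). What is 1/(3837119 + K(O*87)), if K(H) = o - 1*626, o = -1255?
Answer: 1/3835238 ≈ 2.6074e-7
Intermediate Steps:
O = -1/4 (O = 1/(-4) = -1/4 ≈ -0.25000)
K(H) = -1881 (K(H) = -1255 - 1*626 = -1255 - 626 = -1881)
1/(3837119 + K(O*87)) = 1/(3837119 - 1881) = 1/3835238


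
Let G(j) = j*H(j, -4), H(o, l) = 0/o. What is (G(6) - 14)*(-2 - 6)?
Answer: 112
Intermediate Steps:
H(o, l) = 0
G(j) = 0 (G(j) = j*0 = 0)
(G(6) - 14)*(-2 - 6) = (0 - 14)*(-2 - 6) = -14*(-8) = 112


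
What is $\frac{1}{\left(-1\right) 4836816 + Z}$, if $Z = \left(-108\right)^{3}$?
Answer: $- \frac{1}{6096528} \approx -1.6403 \cdot 10^{-7}$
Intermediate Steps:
$Z = -1259712$
$\frac{1}{\left(-1\right) 4836816 + Z} = \frac{1}{\left(-1\right) 4836816 - 1259712} = \frac{1}{-4836816 - 1259712} = \frac{1}{-6096528} = - \frac{1}{6096528}$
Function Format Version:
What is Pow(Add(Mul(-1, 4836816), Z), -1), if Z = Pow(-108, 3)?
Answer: Rational(-1, 6096528) ≈ -1.6403e-7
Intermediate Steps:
Z = -1259712
Pow(Add(Mul(-1, 4836816), Z), -1) = Pow(Add(Mul(-1, 4836816), -1259712), -1) = Pow(Add(-4836816, -1259712), -1) = Pow(-6096528, -1) = Rational(-1, 6096528)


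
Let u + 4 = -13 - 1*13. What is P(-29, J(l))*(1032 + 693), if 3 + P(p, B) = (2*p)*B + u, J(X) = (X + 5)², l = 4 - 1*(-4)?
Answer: -16965375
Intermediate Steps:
l = 8 (l = 4 + 4 = 8)
u = -30 (u = -4 + (-13 - 1*13) = -4 + (-13 - 13) = -4 - 26 = -30)
J(X) = (5 + X)²
P(p, B) = -33 + 2*B*p (P(p, B) = -3 + ((2*p)*B - 30) = -3 + (2*B*p - 30) = -3 + (-30 + 2*B*p) = -33 + 2*B*p)
P(-29, J(l))*(1032 + 693) = (-33 + 2*(5 + 8)²*(-29))*(1032 + 693) = (-33 + 2*13²*(-29))*1725 = (-33 + 2*169*(-29))*1725 = (-33 - 9802)*1725 = -9835*1725 = -16965375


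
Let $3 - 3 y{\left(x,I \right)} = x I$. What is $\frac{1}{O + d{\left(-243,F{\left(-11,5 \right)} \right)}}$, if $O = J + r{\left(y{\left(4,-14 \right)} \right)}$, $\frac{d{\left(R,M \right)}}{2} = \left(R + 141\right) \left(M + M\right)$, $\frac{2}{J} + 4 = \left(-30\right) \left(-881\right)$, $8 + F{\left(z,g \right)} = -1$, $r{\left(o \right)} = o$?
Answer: $\frac{39639}{146333978} \approx 0.00027088$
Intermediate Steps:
$y{\left(x,I \right)} = 1 - \frac{I x}{3}$ ($y{\left(x,I \right)} = 1 - \frac{x I}{3} = 1 - \frac{I x}{3}$)
$F{\left(z,g \right)} = -9$ ($F{\left(z,g \right)} = -8 - 1 = -9$)
$J = \frac{1}{13213}$ ($J = \frac{2}{-4 - -26430} = \frac{2}{-4 + 26430} = \frac{2}{26426} = 2 \cdot \frac{1}{26426} = \frac{1}{13213} \approx 7.5683 \cdot 10^{-5}$)
$d{\left(R,M \right)} = 4 M \left(141 + R\right)$ ($d{\left(R,M \right)} = 2 \left(R + 141\right) \left(M + M\right) = 2 \left(141 + R\right) 2 M = 2 \cdot 2 M \left(141 + R\right) = 4 M \left(141 + R\right)$)
$O = \frac{779570}{39639}$ ($O = \frac{1}{13213} - \left(-1 - \frac{56}{3}\right) = \frac{1}{13213} + \left(1 + \frac{56}{3}\right) = \frac{1}{13213} + \frac{59}{3} = \frac{779570}{39639} \approx 19.667$)
$\frac{1}{O + d{\left(-243,F{\left(-11,5 \right)} \right)}} = \frac{1}{\frac{779570}{39639} + 4 \left(-9\right) \left(141 - 243\right)} = \frac{1}{\frac{779570}{39639} + 4 \left(-9\right) \left(-102\right)} = \frac{1}{\frac{779570}{39639} + 3672} = \frac{1}{\frac{146333978}{39639}} = \frac{39639}{146333978}$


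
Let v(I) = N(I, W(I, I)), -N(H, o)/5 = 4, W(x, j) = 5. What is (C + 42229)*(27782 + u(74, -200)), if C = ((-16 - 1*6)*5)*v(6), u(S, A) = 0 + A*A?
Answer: 3011486478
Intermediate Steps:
N(H, o) = -20 (N(H, o) = -5*4 = -20)
v(I) = -20
u(S, A) = A² (u(S, A) = 0 + A² = A²)
C = 2200 (C = ((-16 - 1*6)*5)*(-20) = ((-16 - 6)*5)*(-20) = -22*5*(-20) = -110*(-20) = 2200)
(C + 42229)*(27782 + u(74, -200)) = (2200 + 42229)*(27782 + (-200)²) = 44429*(27782 + 40000) = 44429*67782 = 3011486478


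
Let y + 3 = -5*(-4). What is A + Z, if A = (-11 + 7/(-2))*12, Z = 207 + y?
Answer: 50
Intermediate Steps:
y = 17 (y = -3 - 5*(-4) = -3 + 20 = 17)
Z = 224 (Z = 207 + 17 = 224)
A = -174 (A = (-11 + 7*(-½))*12 = (-11 - 7/2)*12 = -29/2*12 = -174)
A + Z = -174 + 224 = 50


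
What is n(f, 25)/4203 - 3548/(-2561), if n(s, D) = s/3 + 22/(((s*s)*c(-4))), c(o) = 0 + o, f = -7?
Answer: 4382358377/3164581602 ≈ 1.3848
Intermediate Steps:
c(o) = o
n(s, D) = -11/(2*s²) + s/3 (n(s, D) = s/3 + 22/(((s*s)*(-4))) = s*(⅓) + 22/((s²*(-4))) = s/3 + 22/((-4*s²)) = s/3 + 22*(-1/(4*s²)) = s/3 - 11/(2*s²) = -11/(2*s²) + s/3)
n(f, 25)/4203 - 3548/(-2561) = (-11/2/(-7)² + (⅓)*(-7))/4203 - 3548/(-2561) = (-11/2*1/49 - 7/3)*(1/4203) - 3548*(-1/2561) = (-11/98 - 7/3)*(1/4203) + 3548/2561 = -719/294*1/4203 + 3548/2561 = -719/1235682 + 3548/2561 = 4382358377/3164581602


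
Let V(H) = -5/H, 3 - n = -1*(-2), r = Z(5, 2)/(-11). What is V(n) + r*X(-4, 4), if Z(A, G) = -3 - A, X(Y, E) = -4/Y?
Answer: -47/11 ≈ -4.2727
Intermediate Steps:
r = 8/11 (r = (-3 - 1*5)/(-11) = (-3 - 5)*(-1/11) = -8*(-1/11) = 8/11 ≈ 0.72727)
n = 1 (n = 3 - (-1)*(-2) = 3 - 1*2 = 3 - 2 = 1)
V(n) + r*X(-4, 4) = -5/1 + 8*(-4/(-4))/11 = -5*1 + 8*(-4*(-¼))/11 = -5 + (8/11)*1 = -5 + 8/11 = -47/11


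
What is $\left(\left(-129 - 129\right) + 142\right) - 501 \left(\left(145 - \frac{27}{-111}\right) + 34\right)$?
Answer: $- \frac{3326924}{37} \approx -89917.0$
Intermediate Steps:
$\left(\left(-129 - 129\right) + 142\right) - 501 \left(\left(145 - \frac{27}{-111}\right) + 34\right) = \left(-258 + 142\right) - 501 \left(\left(145 - - \frac{9}{37}\right) + 34\right) = -116 - 501 \left(\left(145 + \frac{9}{37}\right) + 34\right) = -116 - 501 \left(\frac{5374}{37} + 34\right) = -116 - \frac{3322632}{37} = - \frac{3326924}{37}$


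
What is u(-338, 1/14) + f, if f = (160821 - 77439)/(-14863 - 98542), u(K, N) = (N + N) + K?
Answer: -268786499/793835 ≈ -338.59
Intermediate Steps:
u(K, N) = K + 2*N (u(K, N) = 2*N + K = K + 2*N)
f = -83382/113405 (f = 83382/(-113405) = 83382*(-1/113405) = -83382/113405 ≈ -0.73526)
u(-338, 1/14) + f = (-338 + 2/14) - 83382/113405 = (-338 + 2*(1/14)) - 83382/113405 = (-338 + 1/7) - 83382/113405 = -2365/7 - 83382/113405 = -268786499/793835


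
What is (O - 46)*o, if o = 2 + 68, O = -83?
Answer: -9030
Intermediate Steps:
o = 70
(O - 46)*o = (-83 - 46)*70 = -129*70 = -9030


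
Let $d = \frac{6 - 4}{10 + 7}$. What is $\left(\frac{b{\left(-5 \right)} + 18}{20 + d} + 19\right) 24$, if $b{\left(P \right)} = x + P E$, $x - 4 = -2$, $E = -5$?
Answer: $\frac{9684}{19} \approx 509.68$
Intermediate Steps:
$x = 2$ ($x = 4 - 2 = 2$)
$b{\left(P \right)} = 2 - 5 P$ ($b{\left(P \right)} = 2 + P \left(-5\right) = 2 - 5 P$)
$d = \frac{2}{17} \approx 0.11765$
$\left(\frac{b{\left(-5 \right)} + 18}{20 + d} + 19\right) 24 = \left(\frac{\left(2 - -25\right) + 18}{20 + \frac{2}{17}} + 19\right) 24 = \left(\frac{\left(2 + 25\right) + 18}{\frac{342}{17}} + 19\right) 24 = \left(\left(27 + 18\right) \frac{17}{342} + 19\right) 24 = \left(45 \cdot \frac{17}{342} + 19\right) 24 = \left(\frac{85}{38} + 19\right) 24 = \frac{807}{38} \cdot 24 = \frac{9684}{19}$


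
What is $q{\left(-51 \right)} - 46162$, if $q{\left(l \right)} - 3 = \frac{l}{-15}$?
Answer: $- \frac{230778}{5} \approx -46156.0$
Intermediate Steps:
$q{\left(l \right)} = 3 - \frac{l}{15}$ ($q{\left(l \right)} = 3 + \frac{l}{-15} = 3 + l \left(- \frac{1}{15}\right) = 3 - \frac{l}{15}$)
$q{\left(-51 \right)} - 46162 = \left(3 - - \frac{17}{5}\right) - 46162 = \left(3 + \frac{17}{5}\right) - 46162 = \frac{32}{5} - 46162 = - \frac{230778}{5}$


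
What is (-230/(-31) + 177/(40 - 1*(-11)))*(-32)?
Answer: -183648/527 ≈ -348.48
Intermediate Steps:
(-230/(-31) + 177/(40 - 1*(-11)))*(-32) = (-230*(-1/31) + 177/(40 + 11))*(-32) = (230/31 + 177/51)*(-32) = (230/31 + 177*(1/51))*(-32) = (230/31 + 59/17)*(-32) = (5739/527)*(-32) = -183648/527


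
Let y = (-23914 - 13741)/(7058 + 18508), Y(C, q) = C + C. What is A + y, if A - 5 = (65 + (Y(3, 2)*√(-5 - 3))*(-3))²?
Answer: 41839453/25566 - 4680*I*√2 ≈ 1636.5 - 6618.5*I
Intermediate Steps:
Y(C, q) = 2*C
y = -37655/25566 ≈ -1.4729
A = 5 + (65 - 36*I*√2)² (A = 5 + (65 + ((2*3)*√(-5 - 3))*(-3))² = 5 + (65 + (6*√(-8))*(-3))² = 5 + (65 + (6*(2*I*√2))*(-3))² = 5 + (65 + (12*I*√2)*(-3))² = 5 + (65 - 36*I*√2)² ≈ 1638.0 - 6618.5*I)
A + y = (1638 - 4680*I*√2) - 37655/25566 = 41839453/25566 - 4680*I*√2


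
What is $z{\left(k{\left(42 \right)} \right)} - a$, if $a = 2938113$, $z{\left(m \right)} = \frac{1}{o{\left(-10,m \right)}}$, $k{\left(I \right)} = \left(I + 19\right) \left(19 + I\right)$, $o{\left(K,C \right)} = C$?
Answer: $- \frac{10932718472}{3721} \approx -2.9381 \cdot 10^{6}$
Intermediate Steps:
$k{\left(I \right)} = \left(19 + I\right)^{2}$ ($k{\left(I \right)} = \left(19 + I\right) \left(19 + I\right) = \left(19 + I\right)^{2}$)
$z{\left(m \right)} = \frac{1}{m}$
$z{\left(k{\left(42 \right)} \right)} - a = \frac{1}{\left(19 + 42\right)^{2}} - 2938113 = \frac{1}{61^{2}} - 2938113 = \frac{1}{3721} - 2938113 = - \frac{10932718472}{3721}$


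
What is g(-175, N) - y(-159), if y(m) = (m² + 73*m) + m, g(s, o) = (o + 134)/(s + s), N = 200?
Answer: -2365292/175 ≈ -13516.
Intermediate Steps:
g(s, o) = (134 + o)/(2*s) (g(s, o) = (134 + o)/((2*s)) = (134 + o)*(1/(2*s)) = (134 + o)/(2*s))
y(m) = m² + 74*m
g(-175, N) - y(-159) = (½)*(134 + 200)/(-175) - (-159)*(74 - 159) = (½)*(-1/175)*334 - (-159)*(-85) = -167/175 - 1*13515 = -167/175 - 13515 = -2365292/175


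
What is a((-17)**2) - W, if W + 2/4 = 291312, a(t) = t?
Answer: -582045/2 ≈ -2.9102e+5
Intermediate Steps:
W = 582623/2 (W = -1/2 + 291312 = 582623/2 ≈ 2.9131e+5)
a((-17)**2) - W = (-17)**2 - 1*582623/2 = 289 - 582623/2 = -582045/2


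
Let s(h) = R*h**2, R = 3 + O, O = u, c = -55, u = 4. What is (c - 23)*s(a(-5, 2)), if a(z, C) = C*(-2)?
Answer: -8736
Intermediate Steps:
O = 4
R = 7 (R = 3 + 4 = 7)
a(z, C) = -2*C
s(h) = 7*h**2
(c - 23)*s(a(-5, 2)) = (-55 - 23)*(7*(-2*2)**2) = -546*(-4)**2 = -546*16 = -78*112 = -8736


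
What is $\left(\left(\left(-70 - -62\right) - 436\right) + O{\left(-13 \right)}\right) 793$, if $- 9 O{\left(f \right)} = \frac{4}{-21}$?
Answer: $- \frac{66542216}{189} \approx -3.5208 \cdot 10^{5}$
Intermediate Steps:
$O{\left(f \right)} = \frac{4}{189}$ ($O{\left(f \right)} = - \frac{4 \frac{1}{-21}}{9} = - \frac{4 \left(- \frac{1}{21}\right)}{9} = \left(- \frac{1}{9}\right) \left(- \frac{4}{21}\right) = \frac{4}{189}$)
$\left(\left(\left(-70 - -62\right) - 436\right) + O{\left(-13 \right)}\right) 793 = \left(\left(\left(-70 - -62\right) - 436\right) + \frac{4}{189}\right) 793 = \left(\left(\left(-70 + 62\right) - 436\right) + \frac{4}{189}\right) 793 = \left(\left(-8 - 436\right) + \frac{4}{189}\right) 793 = \left(-444 + \frac{4}{189}\right) 793 = \left(- \frac{83912}{189}\right) 793 = - \frac{66542216}{189}$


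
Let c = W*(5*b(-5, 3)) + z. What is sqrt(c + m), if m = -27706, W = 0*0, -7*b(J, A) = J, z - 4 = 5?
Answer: I*sqrt(27697) ≈ 166.42*I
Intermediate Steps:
z = 9 (z = 4 + 5 = 9)
b(J, A) = -J/7
W = 0
c = 9 (c = 0*(5*(-1/7*(-5))) + 9 = 0*(5*(5/7)) + 9 = 0*(25/7) + 9 = 0 + 9 = 9)
sqrt(c + m) = sqrt(9 - 27706) = sqrt(-27697) = I*sqrt(27697)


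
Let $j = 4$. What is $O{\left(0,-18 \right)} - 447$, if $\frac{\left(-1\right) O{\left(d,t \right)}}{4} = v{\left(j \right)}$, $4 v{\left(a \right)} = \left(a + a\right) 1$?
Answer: $-455$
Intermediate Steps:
$v{\left(a \right)} = \frac{a}{2}$ ($v{\left(a \right)} = \frac{\left(a + a\right) 1}{4} = \frac{2 a 1}{4} = \frac{2 a}{4} = \frac{a}{2}$)
$O{\left(d,t \right)} = -8$ ($O{\left(d,t \right)} = - 4 \cdot \frac{1}{2} \cdot 4 = \left(-4\right) 2 = -8$)
$O{\left(0,-18 \right)} - 447 = -8 - 447 = -455$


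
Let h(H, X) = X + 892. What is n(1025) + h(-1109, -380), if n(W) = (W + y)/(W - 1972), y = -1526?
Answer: 485365/947 ≈ 512.53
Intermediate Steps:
h(H, X) = 892 + X
n(W) = (-1526 + W)/(-1972 + W) (n(W) = (W - 1526)/(W - 1972) = (-1526 + W)/(-1972 + W))
n(1025) + h(-1109, -380) = (-1526 + 1025)/(-1972 + 1025) + (892 - 380) = -501/(-947) + 512 = -1/947*(-501) + 512 = 501/947 + 512 = 485365/947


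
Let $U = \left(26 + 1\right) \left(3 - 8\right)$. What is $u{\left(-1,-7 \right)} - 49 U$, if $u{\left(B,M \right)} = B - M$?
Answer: $6621$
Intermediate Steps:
$U = -135$ ($U = 27 \left(-5\right) = -135$)
$u{\left(-1,-7 \right)} - 49 U = \left(-1 - -7\right) - -6615 = \left(-1 + 7\right) + 6615 = 6 + 6615 = 6621$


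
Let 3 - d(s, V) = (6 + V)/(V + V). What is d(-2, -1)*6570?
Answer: 36135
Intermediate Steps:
d(s, V) = 3 - (6 + V)/(2*V) (d(s, V) = 3 - (6 + V)/(V + V) = 3 - (6 + V)/(2*V))
d(-2, -1)*6570 = (5/2 - 3/(-1))*6570 = (5/2 - 3*(-1))*6570 = (5/2 + 3)*6570 = (11/2)*6570 = 36135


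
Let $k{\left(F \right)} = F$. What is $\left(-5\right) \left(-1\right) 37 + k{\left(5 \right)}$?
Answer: $190$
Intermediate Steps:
$\left(-5\right) \left(-1\right) 37 + k{\left(5 \right)} = \left(-5\right) \left(-1\right) 37 + 5 = 5 \cdot 37 + 5 = 185 + 5 = 190$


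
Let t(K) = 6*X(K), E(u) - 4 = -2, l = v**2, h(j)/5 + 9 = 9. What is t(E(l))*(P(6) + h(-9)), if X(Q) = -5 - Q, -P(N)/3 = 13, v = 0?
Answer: 1638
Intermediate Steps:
h(j) = 0 (h(j) = -45 + 5*9 = -45 + 45 = 0)
P(N) = -39 (P(N) = -3*13 = -39)
l = 0 (l = 0**2 = 0)
E(u) = 2 (E(u) = 4 - 2 = 2)
t(K) = -30 - 6*K (t(K) = 6*(-5 - K) = -30 - 6*K)
t(E(l))*(P(6) + h(-9)) = (-30 - 6*2)*(-39 + 0) = (-30 - 12)*(-39) = -42*(-39) = 1638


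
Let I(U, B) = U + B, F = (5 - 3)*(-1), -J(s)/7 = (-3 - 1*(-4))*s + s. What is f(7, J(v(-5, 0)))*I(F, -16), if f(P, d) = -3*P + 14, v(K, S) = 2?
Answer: 126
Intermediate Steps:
J(s) = -14*s (J(s) = -7*((-3 - 1*(-4))*s + s) = -7*((-3 + 4)*s + s) = -7*(1*s + s) = -7*(s + s) = -14*s)
f(P, d) = 14 - 3*P
F = -2 (F = 2*(-1) = -2)
I(U, B) = B + U
f(7, J(v(-5, 0)))*I(F, -16) = (14 - 3*7)*(-16 - 2) = (14 - 21)*(-18) = -7*(-18) = 126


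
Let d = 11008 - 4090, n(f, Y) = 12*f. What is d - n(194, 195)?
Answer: 4590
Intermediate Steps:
d = 6918
d - n(194, 195) = 6918 - 12*194 = 6918 - 1*2328 = 6918 - 2328 = 4590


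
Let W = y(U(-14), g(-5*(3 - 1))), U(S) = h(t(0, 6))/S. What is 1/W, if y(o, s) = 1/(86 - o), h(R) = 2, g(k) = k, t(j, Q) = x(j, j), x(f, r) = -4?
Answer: 603/7 ≈ 86.143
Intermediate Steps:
t(j, Q) = -4
U(S) = 2/S
W = 7/603 (W = -1/(-86 + 2/(-14)) = -1/(-86 + 2*(-1/14)) = -1/(-86 - ⅐) = -1/(-603/7) = -1*(-7/603) = 7/603 ≈ 0.011609)
1/W = 1/(7/603) = 603/7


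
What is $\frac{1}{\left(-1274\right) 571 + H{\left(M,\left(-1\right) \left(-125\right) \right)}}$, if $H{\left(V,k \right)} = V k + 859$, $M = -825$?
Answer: $- \frac{1}{829720} \approx -1.2052 \cdot 10^{-6}$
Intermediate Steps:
$H{\left(V,k \right)} = 859 + V k$
$\frac{1}{\left(-1274\right) 571 + H{\left(M,\left(-1\right) \left(-125\right) \right)}} = \frac{1}{\left(-1274\right) 571 + \left(859 - 825 \left(\left(-1\right) \left(-125\right)\right)\right)} = \frac{1}{-727454 + \left(859 - 103125\right)} = \frac{1}{-727454 - 102266} = \frac{1}{-829720} = - \frac{1}{829720}$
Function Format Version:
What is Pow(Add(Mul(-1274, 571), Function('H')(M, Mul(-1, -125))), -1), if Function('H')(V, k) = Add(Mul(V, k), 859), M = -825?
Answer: Rational(-1, 829720) ≈ -1.2052e-6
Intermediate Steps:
Function('H')(V, k) = Add(859, Mul(V, k))
Pow(Add(Mul(-1274, 571), Function('H')(M, Mul(-1, -125))), -1) = Pow(Add(Mul(-1274, 571), Add(859, Mul(-825, Mul(-1, -125)))), -1) = Pow(Add(-727454, Add(859, Mul(-825, 125))), -1) = Pow(Add(-727454, Add(859, -103125)), -1) = Pow(Add(-727454, -102266), -1) = Pow(-829720, -1) = Rational(-1, 829720)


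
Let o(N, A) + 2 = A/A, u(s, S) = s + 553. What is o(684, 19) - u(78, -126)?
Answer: -632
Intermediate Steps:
u(s, S) = 553 + s
o(N, A) = -1 (o(N, A) = -2 + A/A = -2 + 1 = -1)
o(684, 19) - u(78, -126) = -1 - (553 + 78) = -1 - 1*631 = -1 - 631 = -632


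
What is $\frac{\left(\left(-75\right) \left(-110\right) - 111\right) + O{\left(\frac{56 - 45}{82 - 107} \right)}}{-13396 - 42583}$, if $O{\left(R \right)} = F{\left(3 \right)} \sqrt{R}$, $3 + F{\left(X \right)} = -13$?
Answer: $- \frac{8139}{55979} + \frac{16 i \sqrt{11}}{279895} \approx -0.14539 + 0.00018959 i$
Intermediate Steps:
$F{\left(X \right)} = -16$ ($F{\left(X \right)} = -3 - 13 = -16$)
$O{\left(R \right)} = - 16 \sqrt{R}$
$\frac{\left(\left(-75\right) \left(-110\right) - 111\right) + O{\left(\frac{56 - 45}{82 - 107} \right)}}{-13396 - 42583} = \frac{\left(\left(-75\right) \left(-110\right) - 111\right) - 16 \sqrt{\frac{56 - 45}{82 - 107}}}{-13396 - 42583} = \frac{\left(8250 - 111\right) - 16 \sqrt{\frac{11}{-25}}}{-55979} = \left(8139 - 16 \sqrt{11 \left(- \frac{1}{25}\right)}\right) \left(- \frac{1}{55979}\right) = \left(8139 - 16 \sqrt{- \frac{11}{25}}\right) \left(- \frac{1}{55979}\right) = \left(8139 - 16 \frac{i \sqrt{11}}{5}\right) \left(- \frac{1}{55979}\right) = \left(8139 - \frac{16 i \sqrt{11}}{5}\right) \left(- \frac{1}{55979}\right) = - \frac{8139}{55979} + \frac{16 i \sqrt{11}}{279895}$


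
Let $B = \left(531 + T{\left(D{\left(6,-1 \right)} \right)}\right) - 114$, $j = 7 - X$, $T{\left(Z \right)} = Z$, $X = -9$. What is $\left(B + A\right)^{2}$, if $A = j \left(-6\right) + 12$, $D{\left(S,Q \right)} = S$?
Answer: $114921$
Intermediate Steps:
$j = 16$ ($j = 7 - -9 = 7 + 9 = 16$)
$A = -84$ ($A = 16 \left(-6\right) + 12 = -96 + 12 = -84$)
$B = 423$ ($B = \left(531 + 6\right) - 114 = 537 - 114 = 423$)
$\left(B + A\right)^{2} = \left(423 - 84\right)^{2} = 339^{2} = 114921$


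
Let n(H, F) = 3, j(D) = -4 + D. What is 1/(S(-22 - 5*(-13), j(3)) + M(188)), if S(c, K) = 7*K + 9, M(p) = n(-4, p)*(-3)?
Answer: -⅐ ≈ -0.14286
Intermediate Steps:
M(p) = -9 (M(p) = 3*(-3) = -9)
S(c, K) = 9 + 7*K
1/(S(-22 - 5*(-13), j(3)) + M(188)) = 1/((9 + 7*(-4 + 3)) - 9) = 1/((9 + 7*(-1)) - 9) = 1/((9 - 7) - 9) = 1/(2 - 9) = 1/(-7) = -⅐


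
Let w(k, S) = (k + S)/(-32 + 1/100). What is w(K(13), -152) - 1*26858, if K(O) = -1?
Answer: -85903442/3199 ≈ -26853.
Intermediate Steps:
w(k, S) = -100*S/3199 - 100*k/3199 (w(k, S) = (S + k)/(-32 + 1/100) = (S + k)/(-3199/100) = (S + k)*(-100/3199) = -100*S/3199 - 100*k/3199)
w(K(13), -152) - 1*26858 = (-100/3199*(-152) - 100/3199*(-1)) - 1*26858 = (15200/3199 + 100/3199) - 26858 = 15300/3199 - 26858 = -85903442/3199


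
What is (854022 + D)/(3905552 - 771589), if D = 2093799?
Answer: 2947821/3133963 ≈ 0.94061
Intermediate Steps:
(854022 + D)/(3905552 - 771589) = (854022 + 2093799)/(3905552 - 771589) = 2947821/3133963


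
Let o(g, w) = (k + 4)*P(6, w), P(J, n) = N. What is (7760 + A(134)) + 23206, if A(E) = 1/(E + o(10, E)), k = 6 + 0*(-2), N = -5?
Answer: 2601145/84 ≈ 30966.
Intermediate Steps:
P(J, n) = -5
k = 6 (k = 6 + 0 = 6)
o(g, w) = -50 (o(g, w) = (6 + 4)*(-5) = 10*(-5) = -50)
A(E) = 1/(-50 + E) (A(E) = 1/(E - 50) = 1/(-50 + E))
(7760 + A(134)) + 23206 = (7760 + 1/(-50 + 134)) + 23206 = (7760 + 1/84) + 23206 = 651841/84 + 23206 = 2601145/84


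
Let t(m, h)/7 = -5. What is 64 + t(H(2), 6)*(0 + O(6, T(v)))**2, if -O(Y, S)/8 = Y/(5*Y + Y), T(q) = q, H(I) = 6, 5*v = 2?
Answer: 16/9 ≈ 1.7778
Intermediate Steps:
v = 2/5 (v = (1/5)*2 = 2/5 ≈ 0.40000)
t(m, h) = -35 (t(m, h) = 7*(-5) = -35)
O(Y, S) = -4/3 (O(Y, S) = -8*Y/(5*Y + Y) = -8*Y/(6*Y) = -8*Y*1/(6*Y) = -8*1/6 = -4/3)
64 + t(H(2), 6)*(0 + O(6, T(v)))**2 = 64 - 35*(0 - 4/3)**2 = 64 - 35*(-4/3)**2 = 64 - 35*16/9 = 64 - 560/9 = 16/9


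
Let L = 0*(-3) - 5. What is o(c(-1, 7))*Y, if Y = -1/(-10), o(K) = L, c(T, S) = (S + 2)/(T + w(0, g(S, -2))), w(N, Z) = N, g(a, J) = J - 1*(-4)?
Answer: -½ ≈ -0.50000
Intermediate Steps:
g(a, J) = 4 + J (g(a, J) = J + 4 = 4 + J)
c(T, S) = (2 + S)/T (c(T, S) = (S + 2)/(T + 0) = (2 + S)/T)
L = -5 (L = 0 - 5 = -5)
o(K) = -5
Y = ⅒ (Y = -1*(-⅒) = ⅒ ≈ 0.10000)
o(c(-1, 7))*Y = -5*⅒ = -½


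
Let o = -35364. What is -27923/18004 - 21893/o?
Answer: -10594775/11369526 ≈ -0.93186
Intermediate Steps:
-27923/18004 - 21893/o = -27923/18004 - 21893/(-35364) = -27923*1/18004 - 21893*(-1/35364) = -3989/2572 + 21893/35364 = -10594775/11369526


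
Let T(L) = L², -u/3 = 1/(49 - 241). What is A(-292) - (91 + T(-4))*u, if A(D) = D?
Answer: -18795/64 ≈ -293.67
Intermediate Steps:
u = 1/64 (u = -3/(49 - 241) = -3/(-192) = -3*(-1/192) = 1/64 ≈ 0.015625)
A(-292) - (91 + T(-4))*u = -292 - (91 + (-4)²)/64 = -292 - (91 + 16)/64 = -292 - 107/64 = -18795/64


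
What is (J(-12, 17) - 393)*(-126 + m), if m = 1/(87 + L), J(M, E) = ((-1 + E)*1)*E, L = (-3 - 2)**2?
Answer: 1707431/112 ≈ 15245.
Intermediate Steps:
L = 25 (L = (-5)**2 = 25)
J(M, E) = E*(-1 + E) (J(M, E) = (-1 + E)*E = E*(-1 + E))
m = 1/112 (m = 1/(87 + 25) = 1/112 ≈ 0.0089286)
(J(-12, 17) - 393)*(-126 + m) = (17*(-1 + 17) - 393)*(-126 + 1/112) = (17*16 - 393)*(-14111/112) = (272 - 393)*(-14111/112) = -121*(-14111/112) = 1707431/112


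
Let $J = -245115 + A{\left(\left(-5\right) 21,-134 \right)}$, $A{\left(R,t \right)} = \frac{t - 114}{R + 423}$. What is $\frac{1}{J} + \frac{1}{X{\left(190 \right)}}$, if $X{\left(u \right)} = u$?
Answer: $\frac{38943199}{7404947710} \approx 0.0052591$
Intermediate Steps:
$A{\left(R,t \right)} = \frac{-114 + t}{423 + R}$
$J = - \frac{38973409}{159}$ ($J = -245115 + \frac{-114 - 134}{423 - 105} = -245115 + \frac{1}{423 - 105} \left(-248\right) = -245115 + \frac{1}{318} \left(-248\right) = -245115 - \frac{124}{159} = - \frac{38973409}{159} \approx -2.4512 \cdot 10^{5}$)
$\frac{1}{J} + \frac{1}{X{\left(190 \right)}} = \frac{1}{- \frac{38973409}{159}} + \frac{1}{190} = - \frac{159}{38973409} + \frac{1}{190} = \frac{38943199}{7404947710}$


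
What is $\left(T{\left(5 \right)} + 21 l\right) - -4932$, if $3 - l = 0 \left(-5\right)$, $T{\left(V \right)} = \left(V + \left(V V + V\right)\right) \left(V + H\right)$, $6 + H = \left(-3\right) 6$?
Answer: $4330$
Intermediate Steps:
$H = -24$ ($H = -6 - 18 = -24$)
$T{\left(V \right)} = \left(-24 + V\right) \left(V^{2} + 2 V\right)$ ($T{\left(V \right)} = \left(V + \left(V V + V\right)\right) \left(V - 24\right) = \left(V + \left(V^{2} + V\right)\right) \left(-24 + V\right) = \left(V + \left(V + V^{2}\right)\right) \left(-24 + V\right) = \left(V^{2} + 2 V\right) \left(-24 + V\right) = \left(-24 + V\right) \left(V^{2} + 2 V\right)$)
$l = 3$ ($l = 3 - 0 \left(-5\right) = 3 - 0 = 3 + 0 = 3$)
$\left(T{\left(5 \right)} + 21 l\right) - -4932 = \left(5 \left(-48 + 5^{2} - 110\right) + 21 \cdot 3\right) - -4932 = \left(5 \left(-48 + 25 - 110\right) + 63\right) + 4932 = \left(5 \left(-133\right) + 63\right) + 4932 = \left(-665 + 63\right) + 4932 = -602 + 4932 = 4330$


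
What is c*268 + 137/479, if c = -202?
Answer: -25931007/479 ≈ -54136.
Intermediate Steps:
c*268 + 137/479 = -202*268 + 137/479 = -54136 + 137*(1/479) = -54136 + 137/479 = -25931007/479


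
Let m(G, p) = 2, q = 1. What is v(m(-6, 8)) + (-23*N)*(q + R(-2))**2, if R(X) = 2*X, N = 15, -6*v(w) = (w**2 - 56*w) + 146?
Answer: -9334/3 ≈ -3111.3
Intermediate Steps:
v(w) = -73/3 - w**2/6 + 28*w/3 (v(w) = -((w**2 - 56*w) + 146)/6 = -(146 + w**2 - 56*w)/6 = -73/3 - w**2/6 + 28*w/3)
v(m(-6, 8)) + (-23*N)*(q + R(-2))**2 = (-73/3 - 1/6*2**2 + (28/3)*2) + (-23*15)*(1 + 2*(-2))**2 = (-73/3 - 1/6*4 + 56/3) - 345*(1 - 4)**2 = (-73/3 - 2/3 + 56/3) - 345*(-3)**2 = -19/3 - 345*9 = -19/3 - 3105 = -9334/3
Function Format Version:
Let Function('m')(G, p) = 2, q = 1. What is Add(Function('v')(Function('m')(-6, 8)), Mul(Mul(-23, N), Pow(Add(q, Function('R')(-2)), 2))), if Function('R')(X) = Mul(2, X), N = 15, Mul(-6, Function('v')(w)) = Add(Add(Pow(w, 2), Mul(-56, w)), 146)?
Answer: Rational(-9334, 3) ≈ -3111.3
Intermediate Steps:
Function('v')(w) = Add(Rational(-73, 3), Mul(Rational(-1, 6), Pow(w, 2)), Mul(Rational(28, 3), w)) (Function('v')(w) = Mul(Rational(-1, 6), Add(Add(Pow(w, 2), Mul(-56, w)), 146)) = Mul(Rational(-1, 6), Add(146, Pow(w, 2), Mul(-56, w))) = Add(Rational(-73, 3), Mul(Rational(-1, 6), Pow(w, 2)), Mul(Rational(28, 3), w)))
Add(Function('v')(Function('m')(-6, 8)), Mul(Mul(-23, N), Pow(Add(q, Function('R')(-2)), 2))) = Add(Add(Rational(-73, 3), Mul(Rational(-1, 6), Pow(2, 2)), Mul(Rational(28, 3), 2)), Mul(Mul(-23, 15), Pow(Add(1, Mul(2, -2)), 2))) = Add(Add(Rational(-73, 3), Mul(Rational(-1, 6), 4), Rational(56, 3)), Mul(-345, Pow(Add(1, -4), 2))) = Add(Add(Rational(-73, 3), Rational(-2, 3), Rational(56, 3)), Mul(-345, Pow(-3, 2))) = Add(Rational(-19, 3), Mul(-345, 9)) = Add(Rational(-19, 3), -3105) = Rational(-9334, 3)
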